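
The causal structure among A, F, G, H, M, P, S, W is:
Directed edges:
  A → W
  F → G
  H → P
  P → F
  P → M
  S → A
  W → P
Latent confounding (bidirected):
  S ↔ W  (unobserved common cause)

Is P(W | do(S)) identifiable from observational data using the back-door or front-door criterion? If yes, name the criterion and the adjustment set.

desc(S)\{S}={A,F,G,M,P,W}; candidates ⊆ {H}.
S↔W: latent back-door arc(s) into S.
size 0: {}; under {} S still reaches {F,G,M,P,W} ∋ W.
size 1: {H}; under {H} S still reaches {F,G,M,P,W} ∋ W.
S↔W cannot be blocked by any observed set — no back-door set.
{A}: (i) intercepts every directed S→W path; (ii) no back-door S→{A}; (iii) {S} blocks every back-door {A}→W. Front-door holds.
P(W|do(S)) = Σ_{A} P(A|S) Σ_{S'} P(W|A,S')P(S').

P(W|do(S)): frontdoor, adjust for {A}.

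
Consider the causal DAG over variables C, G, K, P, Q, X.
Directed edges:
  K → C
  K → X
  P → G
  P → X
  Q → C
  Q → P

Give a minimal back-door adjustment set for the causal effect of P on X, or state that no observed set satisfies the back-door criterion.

desc(P)\{P}={G,X}; candidates ⊆ {C,K,Q}.
∅: P⊥X given ∅ in G with P→· removed — back-door holds.

P→X: minimal back-door set ∅.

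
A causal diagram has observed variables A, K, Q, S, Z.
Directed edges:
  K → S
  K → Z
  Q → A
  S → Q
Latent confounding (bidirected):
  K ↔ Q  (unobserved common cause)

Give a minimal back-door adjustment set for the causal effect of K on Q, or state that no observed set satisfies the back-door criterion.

K→Q: no observed back-door set.

desc(K)\{K}={A,Q,S,Z}; candidates ⊆ {—}.
K↔Q: latent back-door arc(s) into K.
size 0: {}; under {} K still reaches {A,Q} ∋ Q.
K↔Q cannot be blocked by any observed set — no back-door set.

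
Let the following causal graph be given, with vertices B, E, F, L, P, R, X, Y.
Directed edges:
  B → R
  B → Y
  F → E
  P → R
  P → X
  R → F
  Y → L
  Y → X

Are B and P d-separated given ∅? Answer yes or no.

Bayes-Ball from B | ∅ reaches {E,F,L,R,X,Y}.
P ∉ reach(B|∅) ⇒ B ⊥ P | ∅.

Yes — B ⊥ P | ∅.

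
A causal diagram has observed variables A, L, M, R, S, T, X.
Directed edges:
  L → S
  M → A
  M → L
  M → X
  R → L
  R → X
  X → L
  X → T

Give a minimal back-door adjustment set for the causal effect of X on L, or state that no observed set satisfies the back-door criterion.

X→L: minimal back-door set {M, R}.

desc(X)\{X}={L,S,T}; candidates ⊆ {A,M,R}.
size 0: {}; under {} X still reaches {A,L,M,R,S} ∋ L.
size 1: {A}, {M}, {R}; under {A} X still reaches {L,M,R,S} ∋ L.
{M,R}: X⊥L given {M,R} in G with X→· removed — back-door holds.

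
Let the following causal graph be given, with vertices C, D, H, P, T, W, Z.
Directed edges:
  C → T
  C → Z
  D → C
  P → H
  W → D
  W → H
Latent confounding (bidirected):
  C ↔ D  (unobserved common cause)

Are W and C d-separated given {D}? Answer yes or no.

Bayes-Ball from W | {D} reaches {C,H,T,Z}.
C ∈ reach(W|{D}) ⇒ W ⊥̸ C | {D}.

No — W and C are d-connected given {D}.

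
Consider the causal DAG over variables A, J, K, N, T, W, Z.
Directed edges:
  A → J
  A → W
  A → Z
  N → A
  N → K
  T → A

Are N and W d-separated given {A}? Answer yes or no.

Yes — N ⊥ W | {A}.

Bayes-Ball from N | {A} reaches {K,T}.
W ∉ reach(N|{A}) ⇒ N ⊥ W | {A}.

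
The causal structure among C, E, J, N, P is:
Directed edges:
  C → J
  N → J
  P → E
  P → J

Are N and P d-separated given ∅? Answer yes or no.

Bayes-Ball from N | ∅ reaches {J}.
P ∉ reach(N|∅) ⇒ N ⊥ P | ∅.

Yes — N ⊥ P | ∅.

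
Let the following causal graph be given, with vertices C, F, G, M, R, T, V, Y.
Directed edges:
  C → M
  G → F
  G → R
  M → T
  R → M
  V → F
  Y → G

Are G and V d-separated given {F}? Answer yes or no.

Bayes-Ball from G | {F} reaches {M,R,T,V,Y}.
V ∈ reach(G|{F}) ⇒ G ⊥̸ V | {F}.

No — G and V are d-connected given {F}.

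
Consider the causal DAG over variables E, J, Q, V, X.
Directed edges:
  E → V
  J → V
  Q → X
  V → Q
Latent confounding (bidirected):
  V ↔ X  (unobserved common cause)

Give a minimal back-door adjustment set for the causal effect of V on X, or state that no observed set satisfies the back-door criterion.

desc(V)\{V}={Q,X}; candidates ⊆ {E,J}.
V↔X: latent back-door arc(s) into V.
size 0: {}; under {} V still reaches {E,J,X} ∋ X.
size 1: {E}, {J}; under {E} V still reaches {J,X} ∋ X.
size 2: {E,J}; under {E,J} V still reaches {X} ∋ X.
V↔X cannot be blocked by any observed set — no back-door set.

V→X: no observed back-door set.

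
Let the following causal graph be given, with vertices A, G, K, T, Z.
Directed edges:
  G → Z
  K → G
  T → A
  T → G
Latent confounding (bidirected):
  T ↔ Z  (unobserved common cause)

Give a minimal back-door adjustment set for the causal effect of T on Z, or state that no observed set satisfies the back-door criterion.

desc(T)\{T}={A,G,Z}; candidates ⊆ {K}.
T↔Z: latent back-door arc(s) into T.
size 0: {}; under {} T still reaches {Z} ∋ Z.
size 1: {K}; under {K} T still reaches {Z} ∋ Z.
T↔Z cannot be blocked by any observed set — no back-door set.

T→Z: no observed back-door set.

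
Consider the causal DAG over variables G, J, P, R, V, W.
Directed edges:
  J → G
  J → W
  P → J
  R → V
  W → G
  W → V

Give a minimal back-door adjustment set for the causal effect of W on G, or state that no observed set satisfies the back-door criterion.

desc(W)\{W}={G,V}; candidates ⊆ {J,P,R}.
size 0: {}; under {} W still reaches {G,J,P} ∋ G.
{J}: W⊥G given {J} in G with W→· removed — back-door holds.

W→G: minimal back-door set {J}.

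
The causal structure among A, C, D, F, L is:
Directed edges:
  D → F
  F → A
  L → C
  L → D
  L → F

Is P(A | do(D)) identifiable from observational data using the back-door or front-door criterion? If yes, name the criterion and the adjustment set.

P(A|do(D)): backdoor, adjust for {L}.

desc(D)\{D}={A,F}; candidates ⊆ {C,L}.
size 0: {}; under {} D still reaches {A,C,F,L} ∋ A.
{L}: D⊥A given {L} in G with D→· removed — back-door holds.
P(A|do(D)) = Σ_{L} P(A|D,L)·P(L).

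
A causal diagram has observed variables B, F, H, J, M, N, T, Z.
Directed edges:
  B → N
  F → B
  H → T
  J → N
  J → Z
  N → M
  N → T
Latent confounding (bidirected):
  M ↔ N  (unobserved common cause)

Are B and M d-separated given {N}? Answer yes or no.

Bayes-Ball from B | {N} reaches {F,J,M,Z}.
M ∈ reach(B|{N}) ⇒ B ⊥̸ M | {N}.

No — B and M are d-connected given {N}.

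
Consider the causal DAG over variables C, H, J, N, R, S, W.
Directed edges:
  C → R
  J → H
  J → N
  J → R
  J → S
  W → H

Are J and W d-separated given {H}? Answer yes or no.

No — J and W are d-connected given {H}.

Bayes-Ball from J | {H} reaches {N,R,S,W}.
W ∈ reach(J|{H}) ⇒ J ⊥̸ W | {H}.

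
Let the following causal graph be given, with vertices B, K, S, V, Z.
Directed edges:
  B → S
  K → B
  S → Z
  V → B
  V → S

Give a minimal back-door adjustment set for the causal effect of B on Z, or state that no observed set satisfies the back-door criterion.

desc(B)\{B}={S,Z}; candidates ⊆ {K,V}.
size 0: {}; under {} B still reaches {K,S,V,Z} ∋ Z.
{V}: B⊥Z given {V} in G with B→· removed — back-door holds.

B→Z: minimal back-door set {V}.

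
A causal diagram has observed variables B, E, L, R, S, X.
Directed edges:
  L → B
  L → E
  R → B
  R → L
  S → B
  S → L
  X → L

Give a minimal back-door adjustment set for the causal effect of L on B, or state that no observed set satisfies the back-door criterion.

desc(L)\{L}={B,E}; candidates ⊆ {R,S,X}.
size 0: {}; under {} L still reaches {B,R,S,X} ∋ B.
size 1: {R}, {S}, {X}; under {R} L still reaches {B,S,X} ∋ B.
{R,S}: L⊥B given {R,S} in G with L→· removed — back-door holds.

L→B: minimal back-door set {R, S}.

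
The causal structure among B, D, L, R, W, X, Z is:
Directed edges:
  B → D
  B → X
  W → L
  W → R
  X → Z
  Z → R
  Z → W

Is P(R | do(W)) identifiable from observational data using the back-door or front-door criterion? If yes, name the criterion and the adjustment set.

desc(W)\{W}={L,R}; candidates ⊆ {B,D,X,Z}.
size 0: {}; under {} W still reaches {B,D,R,X,Z} ∋ R.
{Z}: W⊥R given {Z} in G with W→· removed — back-door holds.
P(R|do(W)) = Σ_{Z} P(R|W,Z)·P(Z).

P(R|do(W)): backdoor, adjust for {Z}.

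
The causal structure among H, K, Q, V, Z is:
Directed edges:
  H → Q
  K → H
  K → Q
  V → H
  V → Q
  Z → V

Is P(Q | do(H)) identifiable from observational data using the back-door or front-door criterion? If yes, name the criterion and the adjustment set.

P(Q|do(H)): backdoor, adjust for {K, V}.

desc(H)\{H}={Q}; candidates ⊆ {K,V,Z}.
size 0: {}; under {} H still reaches {K,Q,V,Z} ∋ Q.
size 1: {K}, {V}, {Z}; under {K} H still reaches {Q,V,Z} ∋ Q.
{K,V}: H⊥Q given {K,V} in G with H→· removed — back-door holds.
P(Q|do(H)) = Σ_{K,V} P(Q|H,K,V)·P(K,V).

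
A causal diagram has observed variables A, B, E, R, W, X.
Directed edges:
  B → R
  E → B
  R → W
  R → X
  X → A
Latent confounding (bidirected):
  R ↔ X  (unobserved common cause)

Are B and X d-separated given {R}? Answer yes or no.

No — B and X are d-connected given {R}.

Bayes-Ball from B | {R} reaches {A,E,X}.
X ∈ reach(B|{R}) ⇒ B ⊥̸ X | {R}.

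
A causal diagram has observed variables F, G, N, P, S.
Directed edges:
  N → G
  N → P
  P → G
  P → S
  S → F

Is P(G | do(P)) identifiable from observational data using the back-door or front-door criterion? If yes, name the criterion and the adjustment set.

P(G|do(P)): backdoor, adjust for {N}.

desc(P)\{P}={F,G,S}; candidates ⊆ {N}.
size 0: {}; under {} P still reaches {G,N} ∋ G.
{N}: P⊥G given {N} in G with P→· removed — back-door holds.
P(G|do(P)) = Σ_{N} P(G|P,N)·P(N).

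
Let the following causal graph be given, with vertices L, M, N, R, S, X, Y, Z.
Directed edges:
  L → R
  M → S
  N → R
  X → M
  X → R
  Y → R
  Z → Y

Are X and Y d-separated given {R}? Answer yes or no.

No — X and Y are d-connected given {R}.

Bayes-Ball from X | {R} reaches {L,M,N,S,Y,Z}.
Y ∈ reach(X|{R}) ⇒ X ⊥̸ Y | {R}.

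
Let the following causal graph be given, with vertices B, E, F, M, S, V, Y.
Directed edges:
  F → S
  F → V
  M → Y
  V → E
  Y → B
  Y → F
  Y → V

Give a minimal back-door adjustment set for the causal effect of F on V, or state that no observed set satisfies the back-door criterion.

desc(F)\{F}={E,S,V}; candidates ⊆ {B,M,Y}.
size 0: {}; under {} F still reaches {B,E,M,V,Y} ∋ V.
{Y}: F⊥V given {Y} in G with F→· removed — back-door holds.

F→V: minimal back-door set {Y}.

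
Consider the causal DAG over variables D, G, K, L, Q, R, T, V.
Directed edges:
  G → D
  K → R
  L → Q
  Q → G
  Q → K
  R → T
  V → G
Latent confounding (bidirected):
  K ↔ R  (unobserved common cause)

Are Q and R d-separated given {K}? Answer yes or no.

No — Q and R are d-connected given {K}.

Bayes-Ball from Q | {K} reaches {D,G,L,R,T}.
R ∈ reach(Q|{K}) ⇒ Q ⊥̸ R | {K}.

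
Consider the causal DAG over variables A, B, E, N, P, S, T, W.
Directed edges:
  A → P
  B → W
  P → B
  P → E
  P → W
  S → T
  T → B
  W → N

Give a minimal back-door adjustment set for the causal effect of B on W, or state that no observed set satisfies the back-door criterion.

desc(B)\{B}={N,W}; candidates ⊆ {A,E,P,S,T}.
size 0: {}; under {} B still reaches {A,E,N,P,S,T,W} ∋ W.
{P}: B⊥W given {P} in G with B→· removed — back-door holds.

B→W: minimal back-door set {P}.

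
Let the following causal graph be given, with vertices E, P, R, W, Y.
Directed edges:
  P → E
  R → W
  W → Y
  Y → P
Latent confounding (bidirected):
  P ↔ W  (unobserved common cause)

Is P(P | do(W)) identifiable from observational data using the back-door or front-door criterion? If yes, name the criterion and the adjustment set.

desc(W)\{W}={E,P,Y}; candidates ⊆ {R}.
W↔P: latent back-door arc(s) into W.
size 0: {}; under {} W still reaches {E,P,R} ∋ P.
size 1: {R}; under {R} W still reaches {E,P} ∋ P.
W↔P cannot be blocked by any observed set — no back-door set.
{Y}: (i) intercepts every directed W→P path; (ii) no back-door W→{Y}; (iii) {W} blocks every back-door {Y}→P. Front-door holds.
P(P|do(W)) = Σ_{Y} P(Y|W) Σ_{W'} P(P|Y,W')P(W').

P(P|do(W)): frontdoor, adjust for {Y}.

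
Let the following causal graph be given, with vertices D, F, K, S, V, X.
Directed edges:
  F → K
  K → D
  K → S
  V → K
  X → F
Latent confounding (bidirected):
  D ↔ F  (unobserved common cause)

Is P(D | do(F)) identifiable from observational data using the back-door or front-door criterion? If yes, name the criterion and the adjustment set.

P(D|do(F)): frontdoor, adjust for {K}.

desc(F)\{F}={D,K,S}; candidates ⊆ {V,X}.
F↔D: latent back-door arc(s) into F.
size 0: {}; under {} F still reaches {D,X} ∋ D.
size 1: {V}, {X}; under {V} F still reaches {D,X} ∋ D.
size 2: {V,X}; under {V,X} F still reaches {D} ∋ D.
F↔D cannot be blocked by any observed set — no back-door set.
{K}: (i) intercepts every directed F→D path; (ii) no back-door F→{K}; (iii) {F} blocks every back-door {K}→D. Front-door holds.
P(D|do(F)) = Σ_{K} P(K|F) Σ_{F'} P(D|K,F')P(F').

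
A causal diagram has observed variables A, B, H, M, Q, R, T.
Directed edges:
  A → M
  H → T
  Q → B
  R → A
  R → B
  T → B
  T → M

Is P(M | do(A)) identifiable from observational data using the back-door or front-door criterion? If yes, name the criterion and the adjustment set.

desc(A)\{A}={M}; candidates ⊆ {B,H,Q,R,T}.
∅: A⊥M given ∅ in G with A→· removed — back-door holds.
P(M|do(A)) = P(M|A) — no adjustment needed.

P(M|do(A)): backdoor, adjust for ∅.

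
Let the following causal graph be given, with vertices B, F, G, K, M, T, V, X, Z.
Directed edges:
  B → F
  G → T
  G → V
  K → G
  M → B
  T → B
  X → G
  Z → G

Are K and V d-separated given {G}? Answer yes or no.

Bayes-Ball from K | {G} reaches {X,Z}.
V ∉ reach(K|{G}) ⇒ K ⊥ V | {G}.

Yes — K ⊥ V | {G}.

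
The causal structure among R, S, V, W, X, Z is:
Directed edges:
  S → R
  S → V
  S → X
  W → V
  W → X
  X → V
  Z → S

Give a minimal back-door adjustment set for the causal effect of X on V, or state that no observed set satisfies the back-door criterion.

X→V: minimal back-door set {S, W}.

desc(X)\{X}={V}; candidates ⊆ {R,S,W,Z}.
size 0: {}; under {} X still reaches {R,S,V,W,Z} ∋ V.
size 1: {R}, {S}, {W} …(+1); under {R} X still reaches {S,V,W,Z} ∋ V.
{S,W}: X⊥V given {S,W} in G with X→· removed — back-door holds.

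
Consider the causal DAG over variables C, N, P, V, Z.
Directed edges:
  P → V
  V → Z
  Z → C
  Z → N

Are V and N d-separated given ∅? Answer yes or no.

No — V and N are d-connected given ∅.

Bayes-Ball from V | ∅ reaches {C,N,P,Z}.
N ∈ reach(V|∅) ⇒ V ⊥̸ N | ∅.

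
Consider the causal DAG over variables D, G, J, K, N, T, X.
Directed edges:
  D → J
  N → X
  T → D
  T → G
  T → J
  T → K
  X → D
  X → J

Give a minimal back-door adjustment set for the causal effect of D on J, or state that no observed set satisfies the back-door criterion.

D→J: minimal back-door set {T, X}.

desc(D)\{D}={J}; candidates ⊆ {G,K,N,T,X}.
size 0: {}; under {} D still reaches {G,J,K,N,T,X} ∋ J.
size 1: {G}, {K}, {N} …(+2); under {G} D still reaches {J,K,N,T,X} ∋ J.
{T,X}: D⊥J given {T,X} in G with D→· removed — back-door holds.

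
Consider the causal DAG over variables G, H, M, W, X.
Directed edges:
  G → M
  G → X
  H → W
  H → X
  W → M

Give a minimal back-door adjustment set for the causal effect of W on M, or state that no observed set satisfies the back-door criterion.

desc(W)\{W}={M}; candidates ⊆ {G,H,X}.
∅: W⊥M given ∅ in G with W→· removed — back-door holds.

W→M: minimal back-door set ∅.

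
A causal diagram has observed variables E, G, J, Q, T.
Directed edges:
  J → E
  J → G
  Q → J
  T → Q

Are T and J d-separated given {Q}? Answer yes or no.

Yes — T ⊥ J | {Q}.

Bayes-Ball from T | {Q} reaches ∅.
J ∉ reach(T|{Q}) ⇒ T ⊥ J | {Q}.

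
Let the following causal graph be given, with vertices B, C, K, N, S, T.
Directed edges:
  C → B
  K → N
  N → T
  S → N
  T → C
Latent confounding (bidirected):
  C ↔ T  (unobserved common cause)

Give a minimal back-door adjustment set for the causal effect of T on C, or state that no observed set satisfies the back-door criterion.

desc(T)\{T}={B,C}; candidates ⊆ {K,N,S}.
T↔C: latent back-door arc(s) into T.
size 0: {}; under {} T still reaches {B,C,K,N,S} ∋ C.
size 1: {K}, {N}, {S}; under {K} T still reaches {B,C,N,S} ∋ C.
size 2: {K,N}, {K,S}, {N,S}; under {K,N} T still reaches {B,C} ∋ C.
T↔C cannot be blocked by any observed set — no back-door set.

T→C: no observed back-door set.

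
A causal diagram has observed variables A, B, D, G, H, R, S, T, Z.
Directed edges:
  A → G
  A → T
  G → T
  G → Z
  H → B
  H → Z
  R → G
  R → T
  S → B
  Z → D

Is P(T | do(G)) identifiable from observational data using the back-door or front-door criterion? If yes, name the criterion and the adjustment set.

P(T|do(G)): backdoor, adjust for {A, R}.

desc(G)\{G}={D,T,Z}; candidates ⊆ {A,B,H,R,S}.
size 0: {}; under {} G still reaches {A,R,T} ∋ T.
size 1: {A}, {B}, {H} …(+2); under {A} G still reaches {R,T} ∋ T.
{A,R}: G⊥T given {A,R} in G with G→· removed — back-door holds.
P(T|do(G)) = Σ_{A,R} P(T|G,A,R)·P(A,R).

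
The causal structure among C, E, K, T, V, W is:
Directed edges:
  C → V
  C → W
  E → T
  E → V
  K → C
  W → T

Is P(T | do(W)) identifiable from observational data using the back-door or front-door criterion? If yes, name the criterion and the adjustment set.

desc(W)\{W}={T}; candidates ⊆ {C,E,K,V}.
∅: W⊥T given ∅ in G with W→· removed — back-door holds.
P(T|do(W)) = P(T|W) — no adjustment needed.

P(T|do(W)): backdoor, adjust for ∅.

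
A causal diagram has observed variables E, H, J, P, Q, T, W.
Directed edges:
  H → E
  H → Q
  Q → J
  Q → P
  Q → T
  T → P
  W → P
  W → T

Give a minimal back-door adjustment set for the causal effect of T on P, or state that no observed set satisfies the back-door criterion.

desc(T)\{T}={P}; candidates ⊆ {E,H,J,Q,W}.
size 0: {}; under {} T still reaches {E,H,J,P,Q,W} ∋ P.
size 1: {E}, {H}, {J} …(+2); under {E} T still reaches {H,J,P,Q,W} ∋ P.
{Q,W}: T⊥P given {Q,W} in G with T→· removed — back-door holds.

T→P: minimal back-door set {Q, W}.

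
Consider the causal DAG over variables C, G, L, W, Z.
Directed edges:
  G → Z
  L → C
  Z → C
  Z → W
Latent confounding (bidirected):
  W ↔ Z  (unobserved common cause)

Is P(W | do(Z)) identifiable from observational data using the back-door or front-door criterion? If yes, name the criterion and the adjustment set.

desc(Z)\{Z}={C,W}; candidates ⊆ {G,L}.
Z↔W: latent back-door arc(s) into Z.
size 0: {}; under {} Z still reaches {G,W} ∋ W.
size 1: {G}, {L}; under {G} Z still reaches {W} ∋ W.
size 2: {G,L}; under {G,L} Z still reaches {W} ∋ W.
Z↔W cannot be blocked by any observed set — no back-door set.
No mediator lies on a directed Z→…→W path.
Neither criterion identifies P(W|do(Z)) in this graph.

P(W|do(Z)): not identifiable (no BD/FD set).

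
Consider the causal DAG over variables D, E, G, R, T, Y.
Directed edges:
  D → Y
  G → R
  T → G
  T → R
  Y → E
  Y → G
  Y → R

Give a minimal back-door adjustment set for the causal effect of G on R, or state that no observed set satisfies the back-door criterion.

G→R: minimal back-door set {T, Y}.

desc(G)\{G}={R}; candidates ⊆ {D,E,T,Y}.
size 0: {}; under {} G still reaches {D,E,R,T,Y} ∋ R.
size 1: {D}, {E}, {T} …(+1); under {D} G still reaches {E,R,T,Y} ∋ R.
{T,Y}: G⊥R given {T,Y} in G with G→· removed — back-door holds.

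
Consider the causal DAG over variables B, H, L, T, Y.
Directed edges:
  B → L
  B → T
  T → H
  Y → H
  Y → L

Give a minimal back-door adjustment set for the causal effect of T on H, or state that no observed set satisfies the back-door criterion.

desc(T)\{T}={H}; candidates ⊆ {B,L,Y}.
∅: T⊥H given ∅ in G with T→· removed — back-door holds.

T→H: minimal back-door set ∅.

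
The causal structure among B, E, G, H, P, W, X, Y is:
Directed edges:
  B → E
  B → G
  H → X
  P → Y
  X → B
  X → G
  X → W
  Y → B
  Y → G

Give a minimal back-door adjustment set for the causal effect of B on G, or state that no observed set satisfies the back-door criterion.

desc(B)\{B}={E,G}; candidates ⊆ {H,P,W,X,Y}.
size 0: {}; under {} B still reaches {G,H,P,W,X,Y} ∋ G.
size 1: {H}, {P}, {W} …(+2); under {H} B still reaches {G,P,W,X,Y} ∋ G.
{X,Y}: B⊥G given {X,Y} in G with B→· removed — back-door holds.

B→G: minimal back-door set {X, Y}.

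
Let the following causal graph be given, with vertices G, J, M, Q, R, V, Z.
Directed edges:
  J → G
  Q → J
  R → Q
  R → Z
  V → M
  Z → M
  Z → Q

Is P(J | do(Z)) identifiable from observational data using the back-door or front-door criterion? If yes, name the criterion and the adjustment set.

desc(Z)\{Z}={G,J,M,Q}; candidates ⊆ {R,V}.
size 0: {}; under {} Z still reaches {G,J,Q,R} ∋ J.
{R}: Z⊥J given {R} in G with Z→· removed — back-door holds.
P(J|do(Z)) = Σ_{R} P(J|Z,R)·P(R).

P(J|do(Z)): backdoor, adjust for {R}.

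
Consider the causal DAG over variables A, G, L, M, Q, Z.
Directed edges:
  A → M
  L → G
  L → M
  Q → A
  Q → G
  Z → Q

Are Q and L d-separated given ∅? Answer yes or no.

Bayes-Ball from Q | ∅ reaches {A,G,M,Z}.
L ∉ reach(Q|∅) ⇒ Q ⊥ L | ∅.

Yes — Q ⊥ L | ∅.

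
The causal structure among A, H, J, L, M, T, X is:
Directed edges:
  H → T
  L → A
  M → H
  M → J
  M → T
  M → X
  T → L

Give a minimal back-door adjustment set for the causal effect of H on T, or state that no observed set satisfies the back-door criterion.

desc(H)\{H}={A,L,T}; candidates ⊆ {J,M,X}.
size 0: {}; under {} H still reaches {A,J,L,M,T,X} ∋ T.
{M}: H⊥T given {M} in G with H→· removed — back-door holds.

H→T: minimal back-door set {M}.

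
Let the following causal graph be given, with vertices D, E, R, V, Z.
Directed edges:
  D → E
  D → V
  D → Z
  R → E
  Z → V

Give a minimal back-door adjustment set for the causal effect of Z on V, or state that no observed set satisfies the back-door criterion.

Z→V: minimal back-door set {D}.

desc(Z)\{Z}={V}; candidates ⊆ {D,E,R}.
size 0: {}; under {} Z still reaches {D,E,V} ∋ V.
{D}: Z⊥V given {D} in G with Z→· removed — back-door holds.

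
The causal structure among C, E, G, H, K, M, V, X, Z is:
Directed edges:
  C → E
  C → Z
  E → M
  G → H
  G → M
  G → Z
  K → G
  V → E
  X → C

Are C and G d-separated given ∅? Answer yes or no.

Bayes-Ball from C | ∅ reaches {E,M,X,Z}.
G ∉ reach(C|∅) ⇒ C ⊥ G | ∅.

Yes — C ⊥ G | ∅.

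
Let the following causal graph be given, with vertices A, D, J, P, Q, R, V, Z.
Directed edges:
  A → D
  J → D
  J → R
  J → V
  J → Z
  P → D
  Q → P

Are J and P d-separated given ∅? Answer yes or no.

Yes — J ⊥ P | ∅.

Bayes-Ball from J | ∅ reaches {D,R,V,Z}.
P ∉ reach(J|∅) ⇒ J ⊥ P | ∅.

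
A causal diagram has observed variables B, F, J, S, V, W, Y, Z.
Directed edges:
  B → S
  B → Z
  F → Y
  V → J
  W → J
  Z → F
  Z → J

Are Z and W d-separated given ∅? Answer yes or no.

Bayes-Ball from Z | ∅ reaches {B,F,J,S,Y}.
W ∉ reach(Z|∅) ⇒ Z ⊥ W | ∅.

Yes — Z ⊥ W | ∅.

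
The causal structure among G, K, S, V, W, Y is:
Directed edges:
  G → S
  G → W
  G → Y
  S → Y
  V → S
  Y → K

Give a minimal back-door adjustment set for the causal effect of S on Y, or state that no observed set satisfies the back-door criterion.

S→Y: minimal back-door set {G}.

desc(S)\{S}={K,Y}; candidates ⊆ {G,V,W}.
size 0: {}; under {} S still reaches {G,K,V,W,Y} ∋ Y.
{G}: S⊥Y given {G} in G with S→· removed — back-door holds.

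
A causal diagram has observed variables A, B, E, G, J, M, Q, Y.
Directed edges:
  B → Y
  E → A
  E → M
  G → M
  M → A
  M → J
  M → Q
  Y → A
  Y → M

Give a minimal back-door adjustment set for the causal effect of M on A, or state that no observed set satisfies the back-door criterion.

desc(M)\{M}={A,J,Q}; candidates ⊆ {B,E,G,Y}.
size 0: {}; under {} M still reaches {A,B,E,G,Y} ∋ A.
size 1: {B}, {E}, {G} …(+1); under {B} M still reaches {A,E,G,Y} ∋ A.
{E,Y}: M⊥A given {E,Y} in G with M→· removed — back-door holds.

M→A: minimal back-door set {E, Y}.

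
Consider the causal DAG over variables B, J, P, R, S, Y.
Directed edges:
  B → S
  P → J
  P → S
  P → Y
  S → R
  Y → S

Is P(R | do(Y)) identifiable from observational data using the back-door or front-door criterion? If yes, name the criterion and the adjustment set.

P(R|do(Y)): backdoor, adjust for {P}.

desc(Y)\{Y}={R,S}; candidates ⊆ {B,J,P}.
size 0: {}; under {} Y still reaches {J,P,R,S} ∋ R.
{P}: Y⊥R given {P} in G with Y→· removed — back-door holds.
P(R|do(Y)) = Σ_{P} P(R|Y,P)·P(P).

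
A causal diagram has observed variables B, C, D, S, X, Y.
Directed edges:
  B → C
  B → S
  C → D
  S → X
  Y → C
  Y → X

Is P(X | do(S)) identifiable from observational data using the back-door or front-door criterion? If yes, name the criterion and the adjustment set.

P(X|do(S)): backdoor, adjust for ∅.

desc(S)\{S}={X}; candidates ⊆ {B,C,D,Y}.
∅: S⊥X given ∅ in G with S→· removed — back-door holds.
P(X|do(S)) = P(X|S) — no adjustment needed.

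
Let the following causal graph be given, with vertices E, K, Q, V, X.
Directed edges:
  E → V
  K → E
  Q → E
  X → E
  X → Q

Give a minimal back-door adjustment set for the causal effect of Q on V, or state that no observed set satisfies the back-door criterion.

desc(Q)\{Q}={E,V}; candidates ⊆ {K,X}.
size 0: {}; under {} Q still reaches {E,V,X} ∋ V.
{X}: Q⊥V given {X} in G with Q→· removed — back-door holds.

Q→V: minimal back-door set {X}.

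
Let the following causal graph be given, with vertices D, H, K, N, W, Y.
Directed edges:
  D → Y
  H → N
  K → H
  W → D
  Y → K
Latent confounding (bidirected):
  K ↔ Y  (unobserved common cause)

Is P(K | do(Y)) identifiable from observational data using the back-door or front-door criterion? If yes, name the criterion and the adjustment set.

P(K|do(Y)): not identifiable (no BD/FD set).

desc(Y)\{Y}={H,K,N}; candidates ⊆ {D,W}.
Y↔K: latent back-door arc(s) into Y.
size 0: {}; under {} Y still reaches {D,H,K,N,W} ∋ K.
size 1: {D}, {W}; under {D} Y still reaches {H,K,N} ∋ K.
size 2: {D,W}; under {D,W} Y still reaches {H,K,N} ∋ K.
Y↔K cannot be blocked by any observed set — no back-door set.
No mediator lies on a directed Y→…→K path.
Neither criterion identifies P(K|do(Y)) in this graph.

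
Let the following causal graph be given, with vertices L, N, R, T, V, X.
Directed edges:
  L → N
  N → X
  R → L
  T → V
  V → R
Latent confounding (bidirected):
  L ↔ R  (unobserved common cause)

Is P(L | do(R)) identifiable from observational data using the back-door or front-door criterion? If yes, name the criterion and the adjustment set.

desc(R)\{R}={L,N,X}; candidates ⊆ {T,V}.
R↔L: latent back-door arc(s) into R.
size 0: {}; under {} R still reaches {L,N,T,V,X} ∋ L.
size 1: {T}, {V}; under {T} R still reaches {L,N,V,X} ∋ L.
size 2: {T,V}; under {T,V} R still reaches {L,N,X} ∋ L.
R↔L cannot be blocked by any observed set — no back-door set.
No mediator lies on a directed R→…→L path.
Neither criterion identifies P(L|do(R)) in this graph.

P(L|do(R)): not identifiable (no BD/FD set).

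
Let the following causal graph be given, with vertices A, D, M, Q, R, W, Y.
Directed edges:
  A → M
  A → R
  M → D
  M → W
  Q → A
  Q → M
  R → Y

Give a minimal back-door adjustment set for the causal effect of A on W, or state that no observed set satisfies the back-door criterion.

desc(A)\{A}={D,M,R,W,Y}; candidates ⊆ {Q}.
size 0: {}; under {} A still reaches {D,M,Q,W} ∋ W.
{Q}: A⊥W given {Q} in G with A→· removed — back-door holds.

A→W: minimal back-door set {Q}.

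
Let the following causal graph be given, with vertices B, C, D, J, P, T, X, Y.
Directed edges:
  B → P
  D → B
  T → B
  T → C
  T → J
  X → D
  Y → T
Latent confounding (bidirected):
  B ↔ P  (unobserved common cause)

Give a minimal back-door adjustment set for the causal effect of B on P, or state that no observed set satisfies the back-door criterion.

B→P: no observed back-door set.

desc(B)\{B}={P}; candidates ⊆ {C,D,J,T,X,Y}.
B↔P: latent back-door arc(s) into B.
size 0: {}; under {} B still reaches {C,D,J,P,T,X,Y} ∋ P.
size 1: {C}, {D}, {J} …(+3); under {C} B still reaches {D,J,P,T,X,Y} ∋ P.
size 2: {C,D}, {C,J}, {C,T} …(+12); under {C,D} B still reaches {J,P,T,Y} ∋ P.
B↔P cannot be blocked by any observed set — no back-door set.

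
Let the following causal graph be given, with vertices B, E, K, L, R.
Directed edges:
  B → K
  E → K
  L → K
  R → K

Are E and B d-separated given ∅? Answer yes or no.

Bayes-Ball from E | ∅ reaches {K}.
B ∉ reach(E|∅) ⇒ E ⊥ B | ∅.

Yes — E ⊥ B | ∅.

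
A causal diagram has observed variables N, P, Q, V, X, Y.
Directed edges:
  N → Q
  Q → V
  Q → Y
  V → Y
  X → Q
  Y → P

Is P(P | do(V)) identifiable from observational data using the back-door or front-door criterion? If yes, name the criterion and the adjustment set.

P(P|do(V)): backdoor, adjust for {Q}.

desc(V)\{V}={P,Y}; candidates ⊆ {N,Q,X}.
size 0: {}; under {} V still reaches {N,P,Q,X,Y} ∋ P.
{Q}: V⊥P given {Q} in G with V→· removed — back-door holds.
P(P|do(V)) = Σ_{Q} P(P|V,Q)·P(Q).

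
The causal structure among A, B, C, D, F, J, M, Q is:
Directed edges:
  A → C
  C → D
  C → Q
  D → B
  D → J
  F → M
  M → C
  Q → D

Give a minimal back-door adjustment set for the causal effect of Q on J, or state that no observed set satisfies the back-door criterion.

desc(Q)\{Q}={B,D,J}; candidates ⊆ {A,C,F,M}.
size 0: {}; under {} Q still reaches {A,B,C,D,F,J,M} ∋ J.
{C}: Q⊥J given {C} in G with Q→· removed — back-door holds.

Q→J: minimal back-door set {C}.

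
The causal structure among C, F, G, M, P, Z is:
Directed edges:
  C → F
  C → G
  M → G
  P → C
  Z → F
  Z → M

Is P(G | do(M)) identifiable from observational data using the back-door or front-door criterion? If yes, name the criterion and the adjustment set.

desc(M)\{M}={G}; candidates ⊆ {C,F,P,Z}.
∅: M⊥G given ∅ in G with M→· removed — back-door holds.
P(G|do(M)) = P(G|M) — no adjustment needed.

P(G|do(M)): backdoor, adjust for ∅.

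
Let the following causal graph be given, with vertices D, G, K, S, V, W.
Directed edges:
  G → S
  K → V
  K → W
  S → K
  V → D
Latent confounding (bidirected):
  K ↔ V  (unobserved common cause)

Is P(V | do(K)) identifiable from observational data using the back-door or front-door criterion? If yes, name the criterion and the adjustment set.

P(V|do(K)): not identifiable (no BD/FD set).

desc(K)\{K}={D,V,W}; candidates ⊆ {G,S}.
K↔V: latent back-door arc(s) into K.
size 0: {}; under {} K still reaches {D,G,S,V} ∋ V.
size 1: {G}, {S}; under {G} K still reaches {D,S,V} ∋ V.
size 2: {G,S}; under {G,S} K still reaches {D,V} ∋ V.
K↔V cannot be blocked by any observed set — no back-door set.
No mediator lies on a directed K→…→V path.
Neither criterion identifies P(V|do(K)) in this graph.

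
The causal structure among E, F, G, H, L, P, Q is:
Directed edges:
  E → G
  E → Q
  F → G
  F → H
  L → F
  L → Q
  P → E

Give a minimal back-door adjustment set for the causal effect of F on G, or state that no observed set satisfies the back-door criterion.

desc(F)\{F}={G,H}; candidates ⊆ {E,L,P,Q}.
∅: F⊥G given ∅ in G with F→· removed — back-door holds.

F→G: minimal back-door set ∅.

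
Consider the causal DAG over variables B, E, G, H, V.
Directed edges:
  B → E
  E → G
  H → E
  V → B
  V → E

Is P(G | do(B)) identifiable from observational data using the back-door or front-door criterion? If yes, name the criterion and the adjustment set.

desc(B)\{B}={E,G}; candidates ⊆ {H,V}.
size 0: {}; under {} B still reaches {E,G,V} ∋ G.
{V}: B⊥G given {V} in G with B→· removed — back-door holds.
P(G|do(B)) = Σ_{V} P(G|B,V)·P(V).

P(G|do(B)): backdoor, adjust for {V}.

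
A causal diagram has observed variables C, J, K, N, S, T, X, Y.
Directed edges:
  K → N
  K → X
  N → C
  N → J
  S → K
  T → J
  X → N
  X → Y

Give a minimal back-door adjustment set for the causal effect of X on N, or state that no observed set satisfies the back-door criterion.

X→N: minimal back-door set {K}.

desc(X)\{X}={C,J,N,Y}; candidates ⊆ {K,S,T}.
size 0: {}; under {} X still reaches {C,J,K,N,S} ∋ N.
{K}: X⊥N given {K} in G with X→· removed — back-door holds.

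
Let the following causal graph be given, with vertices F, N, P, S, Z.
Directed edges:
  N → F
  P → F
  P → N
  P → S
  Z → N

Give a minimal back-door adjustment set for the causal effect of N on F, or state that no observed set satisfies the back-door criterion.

desc(N)\{N}={F}; candidates ⊆ {P,S,Z}.
size 0: {}; under {} N still reaches {F,P,S,Z} ∋ F.
{P}: N⊥F given {P} in G with N→· removed — back-door holds.

N→F: minimal back-door set {P}.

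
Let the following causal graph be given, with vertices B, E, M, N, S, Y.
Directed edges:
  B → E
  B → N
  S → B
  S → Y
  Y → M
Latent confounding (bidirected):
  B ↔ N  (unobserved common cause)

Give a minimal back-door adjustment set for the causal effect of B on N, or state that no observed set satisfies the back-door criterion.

desc(B)\{B}={E,N}; candidates ⊆ {M,S,Y}.
B↔N: latent back-door arc(s) into B.
size 0: {}; under {} B still reaches {M,N,S,Y} ∋ N.
size 1: {M}, {S}, {Y}; under {M} B still reaches {N,S,Y} ∋ N.
size 2: {M,S}, {M,Y}, {S,Y}; under {M,S} B still reaches {N} ∋ N.
B↔N cannot be blocked by any observed set — no back-door set.

B→N: no observed back-door set.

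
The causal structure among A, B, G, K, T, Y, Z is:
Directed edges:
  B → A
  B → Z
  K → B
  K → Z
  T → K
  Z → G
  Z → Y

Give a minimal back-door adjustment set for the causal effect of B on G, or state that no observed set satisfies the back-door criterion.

B→G: minimal back-door set {K}.

desc(B)\{B}={A,G,Y,Z}; candidates ⊆ {K,T}.
size 0: {}; under {} B still reaches {G,K,T,Y,Z} ∋ G.
{K}: B⊥G given {K} in G with B→· removed — back-door holds.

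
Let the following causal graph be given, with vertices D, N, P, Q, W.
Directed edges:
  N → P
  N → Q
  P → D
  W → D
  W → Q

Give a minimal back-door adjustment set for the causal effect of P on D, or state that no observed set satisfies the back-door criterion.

P→D: minimal back-door set ∅.

desc(P)\{P}={D}; candidates ⊆ {N,Q,W}.
∅: P⊥D given ∅ in G with P→· removed — back-door holds.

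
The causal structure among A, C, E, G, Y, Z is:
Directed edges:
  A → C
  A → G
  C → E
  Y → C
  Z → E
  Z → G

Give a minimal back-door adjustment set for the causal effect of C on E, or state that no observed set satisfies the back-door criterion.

C→E: minimal back-door set ∅.

desc(C)\{C}={E}; candidates ⊆ {A,G,Y,Z}.
∅: C⊥E given ∅ in G with C→· removed — back-door holds.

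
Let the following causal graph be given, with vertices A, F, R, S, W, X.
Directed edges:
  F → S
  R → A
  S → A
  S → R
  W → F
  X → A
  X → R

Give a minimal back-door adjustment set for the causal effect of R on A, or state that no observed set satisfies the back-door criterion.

R→A: minimal back-door set {S, X}.

desc(R)\{R}={A}; candidates ⊆ {F,S,W,X}.
size 0: {}; under {} R still reaches {A,F,S,W,X} ∋ A.
size 1: {F}, {S}, {W} …(+1); under {F} R still reaches {A,S,X} ∋ A.
{S,X}: R⊥A given {S,X} in G with R→· removed — back-door holds.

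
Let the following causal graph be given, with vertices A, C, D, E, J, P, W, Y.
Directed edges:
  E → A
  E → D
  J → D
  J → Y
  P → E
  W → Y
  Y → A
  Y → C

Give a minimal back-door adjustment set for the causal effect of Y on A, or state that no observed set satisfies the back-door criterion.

desc(Y)\{Y}={A,C}; candidates ⊆ {D,E,J,P,W}.
∅: Y⊥A given ∅ in G with Y→· removed — back-door holds.

Y→A: minimal back-door set ∅.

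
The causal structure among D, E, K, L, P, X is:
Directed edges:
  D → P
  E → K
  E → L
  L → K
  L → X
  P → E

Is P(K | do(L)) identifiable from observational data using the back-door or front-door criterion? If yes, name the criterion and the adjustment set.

desc(L)\{L}={K,X}; candidates ⊆ {D,E,P}.
size 0: {}; under {} L still reaches {D,E,K,P} ∋ K.
{E}: L⊥K given {E} in G with L→· removed — back-door holds.
P(K|do(L)) = Σ_{E} P(K|L,E)·P(E).

P(K|do(L)): backdoor, adjust for {E}.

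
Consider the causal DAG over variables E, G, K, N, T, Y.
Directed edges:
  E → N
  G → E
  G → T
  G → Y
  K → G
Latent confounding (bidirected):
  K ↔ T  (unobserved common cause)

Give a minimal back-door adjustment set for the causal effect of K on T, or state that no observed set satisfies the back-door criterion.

K→T: no observed back-door set.

desc(K)\{K}={E,G,N,T,Y}; candidates ⊆ {—}.
K↔T: latent back-door arc(s) into K.
size 0: {}; under {} K still reaches {T} ∋ T.
K↔T cannot be blocked by any observed set — no back-door set.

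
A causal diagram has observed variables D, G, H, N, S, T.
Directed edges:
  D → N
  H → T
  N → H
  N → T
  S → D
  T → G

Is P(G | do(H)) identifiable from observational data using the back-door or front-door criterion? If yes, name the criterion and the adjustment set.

P(G|do(H)): backdoor, adjust for {N}.

desc(H)\{H}={G,T}; candidates ⊆ {D,N,S}.
size 0: {}; under {} H still reaches {D,G,N,S,T} ∋ G.
{N}: H⊥G given {N} in G with H→· removed — back-door holds.
P(G|do(H)) = Σ_{N} P(G|H,N)·P(N).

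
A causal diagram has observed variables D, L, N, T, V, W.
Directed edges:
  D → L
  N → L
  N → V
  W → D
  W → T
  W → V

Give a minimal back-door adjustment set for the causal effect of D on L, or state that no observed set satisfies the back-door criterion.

desc(D)\{D}={L}; candidates ⊆ {N,T,V,W}.
∅: D⊥L given ∅ in G with D→· removed — back-door holds.

D→L: minimal back-door set ∅.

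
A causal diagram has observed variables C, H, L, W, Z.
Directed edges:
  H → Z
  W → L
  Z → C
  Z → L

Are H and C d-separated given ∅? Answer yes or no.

No — H and C are d-connected given ∅.

Bayes-Ball from H | ∅ reaches {C,L,Z}.
C ∈ reach(H|∅) ⇒ H ⊥̸ C | ∅.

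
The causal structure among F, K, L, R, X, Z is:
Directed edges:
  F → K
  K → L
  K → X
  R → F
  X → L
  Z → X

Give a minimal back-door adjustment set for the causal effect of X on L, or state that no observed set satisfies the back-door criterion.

desc(X)\{X}={L}; candidates ⊆ {F,K,R,Z}.
size 0: {}; under {} X still reaches {F,K,L,R,Z} ∋ L.
{K}: X⊥L given {K} in G with X→· removed — back-door holds.

X→L: minimal back-door set {K}.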